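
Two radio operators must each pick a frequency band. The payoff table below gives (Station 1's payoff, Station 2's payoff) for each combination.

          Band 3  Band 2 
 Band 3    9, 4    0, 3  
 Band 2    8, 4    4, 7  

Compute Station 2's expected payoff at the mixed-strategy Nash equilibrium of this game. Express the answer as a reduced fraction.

Station 1 mixes with probability p on Band 3, chosen so Station 2 is indifferent: 4p + 4(1−p) = 3p + 7(1−p) gives p = 3/4.
Station 2's expected payoff is 4·3/4 + 4·1/4 = 4.

4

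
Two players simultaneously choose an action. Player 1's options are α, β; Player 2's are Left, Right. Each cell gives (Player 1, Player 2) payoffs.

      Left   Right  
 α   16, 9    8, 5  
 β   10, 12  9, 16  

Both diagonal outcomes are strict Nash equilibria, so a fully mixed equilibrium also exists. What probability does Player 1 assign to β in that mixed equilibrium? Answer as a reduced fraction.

1/2

Player 1's mix p on α must make Player 2 indifferent between Left and Right.
Player 2's payoff from Left: 9p + 12(1−p). From Right: 5p + 16(1−p).
Set equal: 4p = 4(1−p) → p = 4/8 = 1/2.
Probability on β is 1 − 1/2 = 1/2.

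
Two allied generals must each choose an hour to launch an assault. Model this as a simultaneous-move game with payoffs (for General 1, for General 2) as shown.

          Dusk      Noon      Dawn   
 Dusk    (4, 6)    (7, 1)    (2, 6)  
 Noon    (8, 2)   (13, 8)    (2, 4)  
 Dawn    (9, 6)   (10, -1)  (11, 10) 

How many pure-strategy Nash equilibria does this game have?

Both Noon: General 1 gets 13 (best alternative 10); General 2 gets 8 (best alternative 4). Neither deviates — NE.
Both Dawn: General 1 gets 11 (best alternative 2); General 2 gets 10 (best alternative 6). Neither deviates — NE.
Both Dusk is not a NE: General 1 would switch to Dawn (9 > 4).
No other cell survives both best-response checks, so there are 2 pure NE.

2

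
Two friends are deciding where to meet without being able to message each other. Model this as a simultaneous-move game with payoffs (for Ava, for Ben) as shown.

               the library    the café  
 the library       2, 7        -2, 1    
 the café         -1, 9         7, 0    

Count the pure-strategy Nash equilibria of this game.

Both the library: Ava gets 2 (best alternative -1); Ben gets 7 (best alternative 1). Neither deviates — NE.
Both the café is not a NE: Ben would switch to the library (9 > 0).
No other cell survives both best-response checks, so there is 1 pure NE.

1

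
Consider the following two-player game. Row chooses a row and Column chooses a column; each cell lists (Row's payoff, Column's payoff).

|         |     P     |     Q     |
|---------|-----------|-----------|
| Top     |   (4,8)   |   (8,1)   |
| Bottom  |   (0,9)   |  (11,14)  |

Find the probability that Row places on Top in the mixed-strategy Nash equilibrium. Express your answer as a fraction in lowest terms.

Row's mix p on Top must make Column indifferent between P and Q.
Column's payoff from P: 8p + 9(1−p). From Q: 1p + 14(1−p).
Set equal: 7p = 5(1−p) → p = 5/12.

5/12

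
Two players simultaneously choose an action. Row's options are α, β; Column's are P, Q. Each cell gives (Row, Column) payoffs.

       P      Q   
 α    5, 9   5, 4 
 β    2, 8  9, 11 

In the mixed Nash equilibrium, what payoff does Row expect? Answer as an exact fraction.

Column mixes with probability q on P, chosen so Row is indifferent: 5q + 5(1−q) = 2q + 9(1−q) gives q = 4/7.
Row's expected payoff (from either row, since indifferent) is 5·4/7 + 5·3/7 = 5.

5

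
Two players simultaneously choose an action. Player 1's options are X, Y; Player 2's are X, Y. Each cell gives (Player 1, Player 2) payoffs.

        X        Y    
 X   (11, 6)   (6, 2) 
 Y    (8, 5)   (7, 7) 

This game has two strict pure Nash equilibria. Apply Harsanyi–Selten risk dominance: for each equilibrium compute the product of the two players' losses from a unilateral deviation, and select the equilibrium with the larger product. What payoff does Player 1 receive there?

11

At both X: Player 1 loses 11 − 8 = 3 by deviating; Player 2 loses 6 − 2 = 4. Product = 3·4 = 12.
At both Y: Player 1 loses 7 − 6 = 1 by deviating; Player 2 loses 7 − 5 = 2. Product = 1·2 = 2.
12 > 2, so both X is risk-dominant. Player 1's payoff there is 11.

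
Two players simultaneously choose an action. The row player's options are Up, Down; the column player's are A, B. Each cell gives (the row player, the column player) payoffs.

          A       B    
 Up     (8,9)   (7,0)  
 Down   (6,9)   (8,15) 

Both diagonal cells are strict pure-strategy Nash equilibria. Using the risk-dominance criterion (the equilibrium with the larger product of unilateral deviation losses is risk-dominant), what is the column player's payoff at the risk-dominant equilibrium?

At (Up, A): the row player loses 8 − 6 = 2 by deviating; the column player loses 9 − 0 = 9. Product = 2·9 = 18.
At (Down, B): the row player loses 8 − 7 = 1 by deviating; the column player loses 15 − 9 = 6. Product = 1·6 = 6.
18 > 6, so (Up, A) is risk-dominant. The column player's payoff there is 9.

9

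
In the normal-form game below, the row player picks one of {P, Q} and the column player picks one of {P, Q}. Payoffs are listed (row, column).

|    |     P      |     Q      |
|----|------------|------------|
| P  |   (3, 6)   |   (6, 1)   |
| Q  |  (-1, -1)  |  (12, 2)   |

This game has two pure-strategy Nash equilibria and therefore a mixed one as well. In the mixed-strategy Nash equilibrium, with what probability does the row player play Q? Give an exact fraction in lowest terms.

5/8

The row player's mix p on P must make the column player indifferent between P and Q.
The column player's payoff from P: 6p + (-1)(1−p). From Q: 1p + 2(1−p).
Set equal: 5p = 3(1−p) → p = 3/8.
Probability on Q is 1 − 3/8 = 5/8.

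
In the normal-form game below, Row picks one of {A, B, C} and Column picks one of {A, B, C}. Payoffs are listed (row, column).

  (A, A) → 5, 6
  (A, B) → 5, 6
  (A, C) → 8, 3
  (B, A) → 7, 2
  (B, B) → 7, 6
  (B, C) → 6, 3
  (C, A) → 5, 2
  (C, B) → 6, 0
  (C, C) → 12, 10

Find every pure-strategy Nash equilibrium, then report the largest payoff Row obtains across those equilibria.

12

Both B is a pure NE (Row: 7 ≥ 6; Column: 6 ≥ 3). Row gets 7.
Both C is a pure NE (Row: 12 ≥ 8; Column: 10 ≥ 2). Row gets 12.
Every other cell has a profitable deviation for at least one player. Highest of {7, 12} is 12.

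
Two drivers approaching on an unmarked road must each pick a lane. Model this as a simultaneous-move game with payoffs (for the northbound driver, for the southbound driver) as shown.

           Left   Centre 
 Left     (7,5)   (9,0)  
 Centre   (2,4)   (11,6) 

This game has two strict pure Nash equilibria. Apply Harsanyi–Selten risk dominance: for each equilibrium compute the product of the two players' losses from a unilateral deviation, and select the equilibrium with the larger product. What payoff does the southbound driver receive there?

5

At both Left: the northbound driver loses 7 − 2 = 5 by deviating; the southbound driver loses 5 − 0 = 5. Product = 5·5 = 25.
At both Centre: the northbound driver loses 11 − 9 = 2 by deviating; the southbound driver loses 6 − 4 = 2. Product = 2·2 = 4.
25 > 4, so both Left is risk-dominant. The southbound driver's payoff there is 5.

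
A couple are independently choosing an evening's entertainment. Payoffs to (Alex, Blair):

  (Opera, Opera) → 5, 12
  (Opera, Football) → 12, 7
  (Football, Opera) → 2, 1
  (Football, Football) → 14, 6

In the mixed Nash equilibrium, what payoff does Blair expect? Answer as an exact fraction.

Alex mixes with probability p on Opera, chosen so Blair is indifferent: 12p + 1(1−p) = 7p + 6(1−p) gives p = 1/2.
Blair's expected payoff is 12·1/2 + 1·1/2 = 13/2.

13/2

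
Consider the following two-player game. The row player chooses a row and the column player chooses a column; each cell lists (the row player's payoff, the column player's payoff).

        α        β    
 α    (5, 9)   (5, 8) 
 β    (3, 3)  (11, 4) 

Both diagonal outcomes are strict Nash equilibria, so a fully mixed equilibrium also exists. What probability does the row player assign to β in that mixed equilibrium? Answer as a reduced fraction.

The row player's mix p on α must make the column player indifferent between α and β.
The column player's payoff from α: 9p + 3(1−p). From β: 8p + 4(1−p).
Set equal: 1p = 1(1−p) → p = 1/2.
Probability on β is 1 − 1/2 = 1/2.

1/2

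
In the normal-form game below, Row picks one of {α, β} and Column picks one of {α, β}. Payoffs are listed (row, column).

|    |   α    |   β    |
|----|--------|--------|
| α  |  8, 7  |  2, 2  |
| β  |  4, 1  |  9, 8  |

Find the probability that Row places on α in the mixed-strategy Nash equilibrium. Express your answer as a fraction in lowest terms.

Row's mix p on α must make Column indifferent between α and β.
Column's payoff from α: 7p + 1(1−p). From β: 2p + 8(1−p).
Set equal: 5p = 7(1−p) → p = 7/12.

7/12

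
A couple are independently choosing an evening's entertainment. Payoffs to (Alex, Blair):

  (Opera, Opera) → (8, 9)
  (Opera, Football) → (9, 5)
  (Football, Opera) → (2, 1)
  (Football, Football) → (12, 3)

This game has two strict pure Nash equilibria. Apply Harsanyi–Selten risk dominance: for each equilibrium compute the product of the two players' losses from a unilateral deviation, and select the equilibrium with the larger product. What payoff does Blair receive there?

9

At both Opera: Alex loses 8 − 2 = 6 by deviating; Blair loses 9 − 5 = 4. Product = 6·4 = 24.
At both Football: Alex loses 12 − 9 = 3 by deviating; Blair loses 3 − 1 = 2. Product = 3·2 = 6.
24 > 6, so both Opera is risk-dominant. Blair's payoff there is 9.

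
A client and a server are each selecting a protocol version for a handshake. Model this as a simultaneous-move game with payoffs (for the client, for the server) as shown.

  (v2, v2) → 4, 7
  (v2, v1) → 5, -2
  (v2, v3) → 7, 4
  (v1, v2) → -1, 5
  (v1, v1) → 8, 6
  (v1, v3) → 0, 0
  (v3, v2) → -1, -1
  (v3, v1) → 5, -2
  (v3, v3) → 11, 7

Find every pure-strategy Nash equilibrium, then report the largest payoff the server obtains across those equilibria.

Both v2 is a pure NE (the client: 4 ≥ -1; the server: 7 ≥ 4). The server gets 7.
Both v1 is a pure NE (the client: 8 ≥ 5; the server: 6 ≥ 5). The server gets 6.
Both v3 is a pure NE (the client: 11 ≥ 7; the server: 7 ≥ -1). The server gets 7.
Every other cell has a profitable deviation for at least one player. Highest of {7, 6, 7} is 7.

7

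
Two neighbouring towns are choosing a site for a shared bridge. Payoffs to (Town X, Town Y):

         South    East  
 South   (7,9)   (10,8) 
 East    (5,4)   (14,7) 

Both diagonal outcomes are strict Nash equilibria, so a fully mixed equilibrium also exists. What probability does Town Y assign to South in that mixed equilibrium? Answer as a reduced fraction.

2/3

Town Y's mix q on South must make Town X indifferent between South and East.
Town X's payoff from South: 7q + 10(1−q). From East: 5q + 14(1−q).
Set equal: 2q = 4(1−q) → q = 4/6 = 2/3.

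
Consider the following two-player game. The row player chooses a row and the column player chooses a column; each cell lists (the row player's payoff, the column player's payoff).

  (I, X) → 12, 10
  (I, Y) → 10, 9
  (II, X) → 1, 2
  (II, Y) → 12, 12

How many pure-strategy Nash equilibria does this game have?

(I, X): the row player gets 12 (best alternative 1); the column player gets 10 (best alternative 9). Neither deviates — NE.
(II, Y): the row player gets 12 (best alternative 10); the column player gets 12 (best alternative 2). Neither deviates — NE.
(I, Y) is not a NE: the row player would switch to II (12 > 10).
No other cell survives both best-response checks, so there are 2 pure NE.

2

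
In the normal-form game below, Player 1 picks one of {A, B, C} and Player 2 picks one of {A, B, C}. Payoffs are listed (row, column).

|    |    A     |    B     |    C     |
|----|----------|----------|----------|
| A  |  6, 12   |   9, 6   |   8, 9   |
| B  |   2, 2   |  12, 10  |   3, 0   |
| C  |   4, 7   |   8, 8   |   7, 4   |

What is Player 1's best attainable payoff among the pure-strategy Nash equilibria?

12

Both A is a pure NE (Player 1: 6 ≥ 4; Player 2: 12 ≥ 9). Player 1 gets 6.
Both B is a pure NE (Player 1: 12 ≥ 9; Player 2: 10 ≥ 2). Player 1 gets 12.
Every other cell has a profitable deviation for at least one player. Highest of {6, 12} is 12.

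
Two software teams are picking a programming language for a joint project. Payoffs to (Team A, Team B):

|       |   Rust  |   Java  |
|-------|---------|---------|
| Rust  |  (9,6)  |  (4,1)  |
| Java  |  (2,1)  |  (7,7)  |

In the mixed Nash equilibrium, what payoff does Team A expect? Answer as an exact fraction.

Team B mixes with probability q on Rust, chosen so Team A is indifferent: 9q + 4(1−q) = 2q + 7(1−q) gives q = 3/10.
Team A's expected payoff (from either row, since indifferent) is 9·3/10 + 4·7/10 = 11/2.

11/2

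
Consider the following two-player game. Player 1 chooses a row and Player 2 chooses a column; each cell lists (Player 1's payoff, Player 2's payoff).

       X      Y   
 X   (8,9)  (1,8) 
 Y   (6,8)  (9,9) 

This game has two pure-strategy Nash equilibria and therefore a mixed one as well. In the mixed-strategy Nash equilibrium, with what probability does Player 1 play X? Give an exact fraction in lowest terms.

Player 1's mix p on X must make Player 2 indifferent between X and Y.
Player 2's payoff from X: 9p + 8(1−p). From Y: 8p + 9(1−p).
Set equal: 1p = 1(1−p) → p = 1/2.

1/2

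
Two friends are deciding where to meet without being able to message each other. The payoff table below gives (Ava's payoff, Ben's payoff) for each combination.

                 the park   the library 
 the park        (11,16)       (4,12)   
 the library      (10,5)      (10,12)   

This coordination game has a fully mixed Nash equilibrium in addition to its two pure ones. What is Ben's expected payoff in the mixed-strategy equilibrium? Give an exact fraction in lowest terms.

Ava mixes with probability p on the park, chosen so Ben is indifferent: 16p + 5(1−p) = 12p + 12(1−p) gives p = 7/11.
Ben's expected payoff is 16·7/11 + 5·4/11 = 12.

12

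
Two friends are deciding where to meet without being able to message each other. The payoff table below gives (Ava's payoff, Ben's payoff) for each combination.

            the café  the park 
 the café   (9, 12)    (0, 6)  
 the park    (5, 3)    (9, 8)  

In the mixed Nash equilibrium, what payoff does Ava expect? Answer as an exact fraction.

81/13

Ben mixes with probability q on the café, chosen so Ava is indifferent: 9q + 0(1−q) = 5q + 9(1−q) gives q = 9/13.
Ava's expected payoff (from either row, since indifferent) is 9·9/13 + 0·4/13 = 81/13.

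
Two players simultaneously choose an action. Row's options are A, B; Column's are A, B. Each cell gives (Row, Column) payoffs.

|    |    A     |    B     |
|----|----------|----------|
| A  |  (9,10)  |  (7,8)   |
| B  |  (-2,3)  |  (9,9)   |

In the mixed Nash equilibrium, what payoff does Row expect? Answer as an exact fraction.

95/13

Column mixes with probability q on A, chosen so Row is indifferent: 9q + 7(1−q) = (-2)q + 9(1−q) gives q = 2/13.
Row's expected payoff (from either row, since indifferent) is 9·2/13 + 7·11/13 = 95/13.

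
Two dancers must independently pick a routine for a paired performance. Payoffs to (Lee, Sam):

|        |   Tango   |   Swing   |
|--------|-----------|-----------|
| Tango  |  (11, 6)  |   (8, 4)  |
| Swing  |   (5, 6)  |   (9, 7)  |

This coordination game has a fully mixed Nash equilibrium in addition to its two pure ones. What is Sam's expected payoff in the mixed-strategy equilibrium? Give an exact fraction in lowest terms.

6

Lee mixes with probability p on Tango, chosen so Sam is indifferent: 6p + 6(1−p) = 4p + 7(1−p) gives p = 1/3.
Sam's expected payoff is 6·1/3 + 6·2/3 = 6.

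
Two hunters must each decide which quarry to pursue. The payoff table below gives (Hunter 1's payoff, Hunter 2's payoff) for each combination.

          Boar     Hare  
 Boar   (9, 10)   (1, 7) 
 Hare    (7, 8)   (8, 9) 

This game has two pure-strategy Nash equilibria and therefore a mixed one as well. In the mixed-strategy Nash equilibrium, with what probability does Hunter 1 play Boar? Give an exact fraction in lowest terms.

Hunter 1's mix p on Boar must make Hunter 2 indifferent between Boar and Hare.
Hunter 2's payoff from Boar: 10p + 8(1−p). From Hare: 7p + 9(1−p).
Set equal: 3p = 1(1−p) → p = 1/4.

1/4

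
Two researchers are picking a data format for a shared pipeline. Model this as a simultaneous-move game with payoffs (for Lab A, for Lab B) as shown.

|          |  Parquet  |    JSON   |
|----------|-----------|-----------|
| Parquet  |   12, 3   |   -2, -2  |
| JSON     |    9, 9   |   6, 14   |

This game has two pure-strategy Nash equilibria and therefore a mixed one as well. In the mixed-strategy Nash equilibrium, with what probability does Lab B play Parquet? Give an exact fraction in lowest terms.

Lab B's mix q on Parquet must make Lab A indifferent between Parquet and JSON.
Lab A's payoff from Parquet: 12q + (-2)(1−q). From JSON: 9q + 6(1−q).
Set equal: 3q = 8(1−q) → q = 8/11.

8/11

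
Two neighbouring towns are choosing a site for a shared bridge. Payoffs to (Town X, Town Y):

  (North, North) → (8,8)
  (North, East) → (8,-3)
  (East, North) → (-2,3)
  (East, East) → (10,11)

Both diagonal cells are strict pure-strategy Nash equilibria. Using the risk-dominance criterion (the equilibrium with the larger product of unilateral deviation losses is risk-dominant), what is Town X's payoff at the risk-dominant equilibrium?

8

At both North: Town X loses 8 − (-2) = 10 by deviating; Town Y loses 8 − (-3) = 11. Product = 10·11 = 110.
At both East: Town X loses 10 − 8 = 2 by deviating; Town Y loses 11 − 3 = 8. Product = 2·8 = 16.
110 > 16, so both North is risk-dominant. Town X's payoff there is 8.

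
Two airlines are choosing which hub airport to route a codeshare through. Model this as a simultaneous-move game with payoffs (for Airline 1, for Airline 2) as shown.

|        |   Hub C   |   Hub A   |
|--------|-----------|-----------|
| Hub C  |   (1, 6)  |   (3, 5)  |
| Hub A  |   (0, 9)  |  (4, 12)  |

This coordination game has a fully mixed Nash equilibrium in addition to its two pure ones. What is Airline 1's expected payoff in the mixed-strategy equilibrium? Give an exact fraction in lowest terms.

Airline 2 mixes with probability q on Hub C, chosen so Airline 1 is indifferent: 1q + 3(1−q) = 0q + 4(1−q) gives q = 1/2.
Airline 1's expected payoff (from either row, since indifferent) is 1·1/2 + 3·1/2 = 2.

2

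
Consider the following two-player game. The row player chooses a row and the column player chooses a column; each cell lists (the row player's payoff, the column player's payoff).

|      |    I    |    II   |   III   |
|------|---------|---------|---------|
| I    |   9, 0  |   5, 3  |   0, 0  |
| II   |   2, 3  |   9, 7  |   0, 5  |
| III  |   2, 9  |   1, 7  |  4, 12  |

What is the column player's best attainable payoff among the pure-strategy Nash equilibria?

12

Both II is a pure NE (the row player: 9 ≥ 5; the column player: 7 ≥ 5). The column player gets 7.
Both III is a pure NE (the row player: 4 ≥ 0; the column player: 12 ≥ 9). The column player gets 12.
Every other cell has a profitable deviation for at least one player. Highest of {7, 12} is 12.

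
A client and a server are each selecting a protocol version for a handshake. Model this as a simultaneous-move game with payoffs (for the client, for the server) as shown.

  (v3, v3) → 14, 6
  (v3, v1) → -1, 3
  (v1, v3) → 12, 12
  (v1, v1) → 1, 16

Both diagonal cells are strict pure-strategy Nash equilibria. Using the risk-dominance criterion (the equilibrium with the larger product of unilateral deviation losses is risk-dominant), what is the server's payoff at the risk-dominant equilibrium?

At both v3: the client loses 14 − 12 = 2 by deviating; the server loses 6 − 3 = 3. Product = 2·3 = 6.
At both v1: the client loses 1 − (-1) = 2 by deviating; the server loses 16 − 12 = 4. Product = 2·4 = 8.
8 > 6, so both v1 is risk-dominant. The server's payoff there is 16.

16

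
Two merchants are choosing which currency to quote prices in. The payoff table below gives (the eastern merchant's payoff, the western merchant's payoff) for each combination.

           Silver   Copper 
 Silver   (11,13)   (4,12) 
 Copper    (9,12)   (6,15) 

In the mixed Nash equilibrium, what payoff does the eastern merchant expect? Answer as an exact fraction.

15/2

The western merchant mixes with probability q on Silver, chosen so the eastern merchant is indifferent: 11q + 4(1−q) = 9q + 6(1−q) gives q = 1/2.
The eastern merchant's expected payoff (from either row, since indifferent) is 11·1/2 + 4·1/2 = 15/2.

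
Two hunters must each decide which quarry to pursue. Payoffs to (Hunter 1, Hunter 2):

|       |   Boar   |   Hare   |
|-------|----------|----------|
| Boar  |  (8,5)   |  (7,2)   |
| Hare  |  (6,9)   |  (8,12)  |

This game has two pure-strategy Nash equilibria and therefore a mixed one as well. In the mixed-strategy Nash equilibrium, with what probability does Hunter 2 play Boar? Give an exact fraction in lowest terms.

Hunter 2's mix q on Boar must make Hunter 1 indifferent between Boar and Hare.
Hunter 1's payoff from Boar: 8q + 7(1−q). From Hare: 6q + 8(1−q).
Set equal: 2q = 1(1−q) → q = 1/3.

1/3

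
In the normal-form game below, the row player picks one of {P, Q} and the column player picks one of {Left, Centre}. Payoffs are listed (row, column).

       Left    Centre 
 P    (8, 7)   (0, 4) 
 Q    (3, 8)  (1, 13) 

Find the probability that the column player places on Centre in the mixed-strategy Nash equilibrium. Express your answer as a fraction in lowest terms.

5/6

The column player's mix q on Left must make the row player indifferent between P and Q.
The row player's payoff from P: 8q + 0(1−q). From Q: 3q + 1(1−q).
Set equal: 5q = 1(1−q) → q = 1/6.
Probability on Centre is 1 − 1/6 = 5/6.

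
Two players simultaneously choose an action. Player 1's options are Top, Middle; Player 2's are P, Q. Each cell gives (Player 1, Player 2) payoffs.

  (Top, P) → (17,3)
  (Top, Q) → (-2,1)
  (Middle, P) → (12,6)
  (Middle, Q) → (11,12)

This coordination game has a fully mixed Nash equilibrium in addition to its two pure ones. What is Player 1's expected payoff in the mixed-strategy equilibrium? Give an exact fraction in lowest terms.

Player 2 mixes with probability q on P, chosen so Player 1 is indifferent: 17q + (-2)(1−q) = 12q + 11(1−q) gives q = 13/18.
Player 1's expected payoff (from either row, since indifferent) is 17·13/18 + (-2)·5/18 = 211/18.

211/18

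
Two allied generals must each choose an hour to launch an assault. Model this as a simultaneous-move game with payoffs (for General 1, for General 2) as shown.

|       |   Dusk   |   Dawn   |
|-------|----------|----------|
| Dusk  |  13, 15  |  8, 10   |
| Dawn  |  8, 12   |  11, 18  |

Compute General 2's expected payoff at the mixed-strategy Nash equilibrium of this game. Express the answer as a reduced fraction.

General 1 mixes with probability p on Dusk, chosen so General 2 is indifferent: 15p + 12(1−p) = 10p + 18(1−p) gives p = 6/11.
General 2's expected payoff is 15·6/11 + 12·5/11 = 150/11.

150/11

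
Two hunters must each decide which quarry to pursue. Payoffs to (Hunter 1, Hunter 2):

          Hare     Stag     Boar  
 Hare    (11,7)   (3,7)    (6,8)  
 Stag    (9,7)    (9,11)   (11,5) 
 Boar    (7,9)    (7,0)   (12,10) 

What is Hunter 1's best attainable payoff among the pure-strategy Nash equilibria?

Both Stag is a pure NE (Hunter 1: 9 ≥ 7; Hunter 2: 11 ≥ 7). Hunter 1 gets 9.
Both Boar is a pure NE (Hunter 1: 12 ≥ 11; Hunter 2: 10 ≥ 9). Hunter 1 gets 12.
Every other cell has a profitable deviation for at least one player. Highest of {9, 12} is 12.

12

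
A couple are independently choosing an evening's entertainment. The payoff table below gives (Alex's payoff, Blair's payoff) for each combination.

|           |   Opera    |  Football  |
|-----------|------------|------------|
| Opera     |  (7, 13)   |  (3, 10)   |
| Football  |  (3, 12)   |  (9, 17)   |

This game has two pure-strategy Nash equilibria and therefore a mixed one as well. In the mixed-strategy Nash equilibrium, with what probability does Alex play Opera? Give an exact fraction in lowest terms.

5/8

Alex's mix p on Opera must make Blair indifferent between Opera and Football.
Blair's payoff from Opera: 13p + 12(1−p). From Football: 10p + 17(1−p).
Set equal: 3p = 5(1−p) → p = 5/8.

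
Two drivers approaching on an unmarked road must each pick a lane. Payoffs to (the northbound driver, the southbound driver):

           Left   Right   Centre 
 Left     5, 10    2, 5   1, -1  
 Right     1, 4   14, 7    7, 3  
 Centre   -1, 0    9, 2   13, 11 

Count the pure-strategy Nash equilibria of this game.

Both Left: the northbound driver gets 5 (best alternative 1); the southbound driver gets 10 (best alternative 5). Neither deviates — NE.
Both Right: the northbound driver gets 14 (best alternative 9); the southbound driver gets 7 (best alternative 4). Neither deviates — NE.
Both Centre: the northbound driver gets 13 (best alternative 7); the southbound driver gets 11 (best alternative 2). Neither deviates — NE.
(Left, Right) is not a NE: the northbound driver would switch to Right (14 > 2).
No other cell survives both best-response checks, so there are 3 pure NE.

3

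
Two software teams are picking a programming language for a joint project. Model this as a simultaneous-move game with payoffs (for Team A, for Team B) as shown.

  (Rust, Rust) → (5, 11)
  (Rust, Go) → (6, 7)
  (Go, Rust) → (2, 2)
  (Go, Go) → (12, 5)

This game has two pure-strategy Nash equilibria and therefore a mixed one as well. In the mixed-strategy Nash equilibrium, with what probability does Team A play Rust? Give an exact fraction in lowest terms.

3/7

Team A's mix p on Rust must make Team B indifferent between Rust and Go.
Team B's payoff from Rust: 11p + 2(1−p). From Go: 7p + 5(1−p).
Set equal: 4p = 3(1−p) → p = 3/7.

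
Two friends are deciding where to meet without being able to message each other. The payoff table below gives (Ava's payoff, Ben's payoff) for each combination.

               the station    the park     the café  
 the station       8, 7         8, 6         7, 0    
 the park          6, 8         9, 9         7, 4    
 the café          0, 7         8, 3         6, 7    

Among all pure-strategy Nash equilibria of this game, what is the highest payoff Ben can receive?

Both the station is a pure NE (Ava: 8 ≥ 6; Ben: 7 ≥ 6). Ben gets 7.
Both the park is a pure NE (Ava: 9 ≥ 8; Ben: 9 ≥ 8). Ben gets 9.
Every other cell has a profitable deviation for at least one player. Highest of {7, 9} is 9.

9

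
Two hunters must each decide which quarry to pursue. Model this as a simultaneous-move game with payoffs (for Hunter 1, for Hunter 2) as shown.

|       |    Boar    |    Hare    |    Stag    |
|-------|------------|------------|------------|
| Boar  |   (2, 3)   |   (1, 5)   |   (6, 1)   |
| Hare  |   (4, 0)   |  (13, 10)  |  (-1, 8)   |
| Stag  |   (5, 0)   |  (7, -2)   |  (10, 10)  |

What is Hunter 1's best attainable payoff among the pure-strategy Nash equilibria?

Both Hare is a pure NE (Hunter 1: 13 ≥ 7; Hunter 2: 10 ≥ 8). Hunter 1 gets 13.
Both Stag is a pure NE (Hunter 1: 10 ≥ 6; Hunter 2: 10 ≥ 0). Hunter 1 gets 10.
Every other cell has a profitable deviation for at least one player. Highest of {13, 10} is 13.

13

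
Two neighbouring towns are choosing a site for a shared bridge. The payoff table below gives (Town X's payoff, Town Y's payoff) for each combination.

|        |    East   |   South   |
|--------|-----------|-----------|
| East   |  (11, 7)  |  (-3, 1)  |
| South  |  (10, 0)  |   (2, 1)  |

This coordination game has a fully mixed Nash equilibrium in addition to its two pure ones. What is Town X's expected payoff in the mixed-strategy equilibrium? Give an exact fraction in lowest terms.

Town Y mixes with probability q on East, chosen so Town X is indifferent: 11q + (-3)(1−q) = 10q + 2(1−q) gives q = 5/6.
Town X's expected payoff (from either row, since indifferent) is 11·5/6 + (-3)·1/6 = 26/3.

26/3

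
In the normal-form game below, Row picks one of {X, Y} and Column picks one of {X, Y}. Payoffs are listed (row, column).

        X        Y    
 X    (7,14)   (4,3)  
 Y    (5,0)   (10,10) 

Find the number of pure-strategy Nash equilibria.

2

Both X: Row gets 7 (best alternative 5); Column gets 14 (best alternative 3). Neither deviates — NE.
Both Y: Row gets 10 (best alternative 4); Column gets 10 (best alternative 0). Neither deviates — NE.
(X, Y) is not a NE: Row would switch to Y (10 > 4).
No other cell survives both best-response checks, so there are 2 pure NE.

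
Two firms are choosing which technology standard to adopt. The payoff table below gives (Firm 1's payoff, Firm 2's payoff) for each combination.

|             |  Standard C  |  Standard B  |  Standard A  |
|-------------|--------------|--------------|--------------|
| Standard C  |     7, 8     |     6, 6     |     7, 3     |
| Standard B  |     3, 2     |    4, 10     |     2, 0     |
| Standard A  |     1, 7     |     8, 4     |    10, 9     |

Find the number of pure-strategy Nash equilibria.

Both Standard C: Firm 1 gets 7 (best alternative 3); Firm 2 gets 8 (best alternative 6). Neither deviates — NE.
Both Standard A: Firm 1 gets 10 (best alternative 7); Firm 2 gets 9 (best alternative 7). Neither deviates — NE.
Both Standard B is not a NE: Firm 1 would switch to Standard A (8 > 4).
No other cell survives both best-response checks, so there are 2 pure NE.

2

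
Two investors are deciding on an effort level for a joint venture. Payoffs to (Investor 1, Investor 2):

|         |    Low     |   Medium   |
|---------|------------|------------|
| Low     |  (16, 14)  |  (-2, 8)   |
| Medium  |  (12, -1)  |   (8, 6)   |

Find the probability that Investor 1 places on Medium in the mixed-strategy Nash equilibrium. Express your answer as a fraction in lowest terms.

6/13

Investor 1's mix p on Low must make Investor 2 indifferent between Low and Medium.
Investor 2's payoff from Low: 14p + (-1)(1−p). From Medium: 8p + 6(1−p).
Set equal: 6p = 7(1−p) → p = 7/13.
Probability on Medium is 1 − 7/13 = 6/13.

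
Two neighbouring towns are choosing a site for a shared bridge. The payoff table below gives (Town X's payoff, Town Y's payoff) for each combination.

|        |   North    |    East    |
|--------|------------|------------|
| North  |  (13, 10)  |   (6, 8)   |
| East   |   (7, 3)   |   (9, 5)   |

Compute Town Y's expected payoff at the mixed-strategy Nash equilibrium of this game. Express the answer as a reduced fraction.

Town X mixes with probability p on North, chosen so Town Y is indifferent: 10p + 3(1−p) = 8p + 5(1−p) gives p = 1/2.
Town Y's expected payoff is 10·1/2 + 3·1/2 = 13/2.

13/2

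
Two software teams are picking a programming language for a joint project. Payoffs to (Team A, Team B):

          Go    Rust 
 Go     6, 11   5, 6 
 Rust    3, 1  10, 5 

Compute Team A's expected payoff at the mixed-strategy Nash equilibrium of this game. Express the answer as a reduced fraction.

Team B mixes with probability q on Go, chosen so Team A is indifferent: 6q + 5(1−q) = 3q + 10(1−q) gives q = 5/8.
Team A's expected payoff (from either row, since indifferent) is 6·5/8 + 5·3/8 = 45/8.

45/8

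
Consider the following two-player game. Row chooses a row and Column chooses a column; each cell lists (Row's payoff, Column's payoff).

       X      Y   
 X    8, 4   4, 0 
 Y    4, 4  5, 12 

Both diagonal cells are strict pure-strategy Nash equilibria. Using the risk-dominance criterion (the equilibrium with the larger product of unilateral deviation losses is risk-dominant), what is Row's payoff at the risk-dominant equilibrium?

8

At both X: Row loses 8 − 4 = 4 by deviating; Column loses 4 − 0 = 4. Product = 4·4 = 16.
At both Y: Row loses 5 − 4 = 1 by deviating; Column loses 12 − 4 = 8. Product = 1·8 = 8.
16 > 8, so both X is risk-dominant. Row's payoff there is 8.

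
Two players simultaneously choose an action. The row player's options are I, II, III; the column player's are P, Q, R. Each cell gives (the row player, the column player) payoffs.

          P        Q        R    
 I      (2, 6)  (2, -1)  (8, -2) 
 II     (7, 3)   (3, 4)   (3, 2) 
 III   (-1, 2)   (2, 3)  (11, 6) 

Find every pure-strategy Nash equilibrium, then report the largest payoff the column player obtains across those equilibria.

6

(II, Q) is a pure NE (the row player: 3 ≥ 2; the column player: 4 ≥ 3). The column player gets 4.
(III, R) is a pure NE (the row player: 11 ≥ 8; the column player: 6 ≥ 3). The column player gets 6.
Every other cell has a profitable deviation for at least one player. Highest of {4, 6} is 6.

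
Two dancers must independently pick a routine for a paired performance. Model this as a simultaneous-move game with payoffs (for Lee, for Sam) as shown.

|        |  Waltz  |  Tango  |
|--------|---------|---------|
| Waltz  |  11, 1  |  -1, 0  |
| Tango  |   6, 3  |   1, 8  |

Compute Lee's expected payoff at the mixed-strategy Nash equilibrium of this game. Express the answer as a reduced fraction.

Sam mixes with probability q on Waltz, chosen so Lee is indifferent: 11q + (-1)(1−q) = 6q + 1(1−q) gives q = 2/7.
Lee's expected payoff (from either row, since indifferent) is 11·2/7 + (-1)·5/7 = 17/7.

17/7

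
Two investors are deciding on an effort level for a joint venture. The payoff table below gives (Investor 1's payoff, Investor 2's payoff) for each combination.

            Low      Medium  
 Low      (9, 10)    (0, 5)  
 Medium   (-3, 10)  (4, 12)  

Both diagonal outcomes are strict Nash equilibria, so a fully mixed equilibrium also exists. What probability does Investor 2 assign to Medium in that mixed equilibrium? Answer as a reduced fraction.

Investor 2's mix q on Low must make Investor 1 indifferent between Low and Medium.
Investor 1's payoff from Low: 9q + 0(1−q). From Medium: (-3)q + 4(1−q).
Set equal: 12q = 4(1−q) → q = 4/16 = 1/4.
Probability on Medium is 1 − 1/4 = 3/4.

3/4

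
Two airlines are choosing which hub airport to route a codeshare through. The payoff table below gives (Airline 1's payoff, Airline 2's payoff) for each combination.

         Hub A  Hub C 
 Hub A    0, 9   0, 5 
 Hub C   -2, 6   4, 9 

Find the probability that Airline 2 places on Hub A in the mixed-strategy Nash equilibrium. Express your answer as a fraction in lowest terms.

Airline 2's mix q on Hub A must make Airline 1 indifferent between Hub A and Hub C.
Airline 1's payoff from Hub A: 0q + 0(1−q). From Hub C: (-2)q + 4(1−q).
Set equal: 2q = 4(1−q) → q = 4/6 = 2/3.

2/3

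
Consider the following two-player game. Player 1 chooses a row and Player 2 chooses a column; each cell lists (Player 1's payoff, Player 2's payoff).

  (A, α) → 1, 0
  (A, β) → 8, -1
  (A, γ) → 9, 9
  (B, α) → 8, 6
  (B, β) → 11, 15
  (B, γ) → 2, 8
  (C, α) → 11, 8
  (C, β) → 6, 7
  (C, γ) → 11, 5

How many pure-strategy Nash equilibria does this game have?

2

(B, β): Player 1 gets 11 (best alternative 8); Player 2 gets 15 (best alternative 8). Neither deviates — NE.
(C, α): Player 1 gets 11 (best alternative 8); Player 2 gets 8 (best alternative 7). Neither deviates — NE.
(A, α) is not a NE: Player 1 would switch to C (11 > 1).
No other cell survives both best-response checks, so there are 2 pure NE.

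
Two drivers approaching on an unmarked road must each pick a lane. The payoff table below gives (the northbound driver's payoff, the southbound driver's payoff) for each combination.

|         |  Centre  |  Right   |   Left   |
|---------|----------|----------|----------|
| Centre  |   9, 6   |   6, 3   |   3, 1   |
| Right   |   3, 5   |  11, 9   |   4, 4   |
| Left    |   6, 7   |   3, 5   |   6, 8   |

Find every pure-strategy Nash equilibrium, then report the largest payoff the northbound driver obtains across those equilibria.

Both Centre is a pure NE (the northbound driver: 9 ≥ 6; the southbound driver: 6 ≥ 3). The northbound driver gets 9.
Both Right is a pure NE (the northbound driver: 11 ≥ 6; the southbound driver: 9 ≥ 5). The northbound driver gets 11.
Both Left is a pure NE (the northbound driver: 6 ≥ 4; the southbound driver: 8 ≥ 7). The northbound driver gets 6.
Every other cell has a profitable deviation for at least one player. Highest of {9, 11, 6} is 11.

11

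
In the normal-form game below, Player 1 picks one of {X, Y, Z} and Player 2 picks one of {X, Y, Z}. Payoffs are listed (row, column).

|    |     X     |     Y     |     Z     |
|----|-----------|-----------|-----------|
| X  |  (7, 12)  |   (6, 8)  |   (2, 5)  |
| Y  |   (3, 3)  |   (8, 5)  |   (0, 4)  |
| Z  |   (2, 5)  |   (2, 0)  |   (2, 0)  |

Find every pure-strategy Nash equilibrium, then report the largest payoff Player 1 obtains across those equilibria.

Both X is a pure NE (Player 1: 7 ≥ 3; Player 2: 12 ≥ 8). Player 1 gets 7.
Both Y is a pure NE (Player 1: 8 ≥ 6; Player 2: 5 ≥ 4). Player 1 gets 8.
Every other cell has a profitable deviation for at least one player. Highest of {7, 8} is 8.

8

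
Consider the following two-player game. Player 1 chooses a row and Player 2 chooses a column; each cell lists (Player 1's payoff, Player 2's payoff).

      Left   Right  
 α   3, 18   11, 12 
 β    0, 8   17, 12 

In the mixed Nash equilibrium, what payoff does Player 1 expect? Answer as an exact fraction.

17/3

Player 2 mixes with probability q on Left, chosen so Player 1 is indifferent: 3q + 11(1−q) = 0q + 17(1−q) gives q = 2/3.
Player 1's expected payoff (from either row, since indifferent) is 3·2/3 + 11·1/3 = 17/3.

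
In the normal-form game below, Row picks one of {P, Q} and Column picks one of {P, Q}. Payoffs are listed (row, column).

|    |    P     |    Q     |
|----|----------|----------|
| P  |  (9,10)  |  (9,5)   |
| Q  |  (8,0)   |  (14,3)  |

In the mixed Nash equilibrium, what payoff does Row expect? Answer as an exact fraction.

9

Column mixes with probability q on P, chosen so Row is indifferent: 9q + 9(1−q) = 8q + 14(1−q) gives q = 5/6.
Row's expected payoff (from either row, since indifferent) is 9·5/6 + 9·1/6 = 9.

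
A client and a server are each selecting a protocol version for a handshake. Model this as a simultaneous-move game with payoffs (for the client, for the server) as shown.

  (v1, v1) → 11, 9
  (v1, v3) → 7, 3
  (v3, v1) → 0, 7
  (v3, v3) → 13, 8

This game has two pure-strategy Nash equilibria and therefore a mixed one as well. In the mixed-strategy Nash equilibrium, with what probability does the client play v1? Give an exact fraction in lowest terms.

The client's mix p on v1 must make the server indifferent between v1 and v3.
The server's payoff from v1: 9p + 7(1−p). From v3: 3p + 8(1−p).
Set equal: 6p = 1(1−p) → p = 1/7.

1/7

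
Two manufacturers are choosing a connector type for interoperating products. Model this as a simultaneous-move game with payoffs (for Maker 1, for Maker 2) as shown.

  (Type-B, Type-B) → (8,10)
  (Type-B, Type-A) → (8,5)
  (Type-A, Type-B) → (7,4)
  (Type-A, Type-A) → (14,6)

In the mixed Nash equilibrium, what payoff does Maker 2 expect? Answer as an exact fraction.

40/7

Maker 1 mixes with probability p on Type-B, chosen so Maker 2 is indifferent: 10p + 4(1−p) = 5p + 6(1−p) gives p = 2/7.
Maker 2's expected payoff is 10·2/7 + 4·5/7 = 40/7.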